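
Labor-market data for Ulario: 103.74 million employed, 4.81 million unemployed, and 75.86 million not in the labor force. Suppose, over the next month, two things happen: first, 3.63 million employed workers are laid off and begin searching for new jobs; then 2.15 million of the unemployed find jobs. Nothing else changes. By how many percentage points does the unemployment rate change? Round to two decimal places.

Initially, labor force = 103.74 + 4.81 = 108.55 million, so u = 4.81/108.55 = 4.43%.
After the first change, employed falls and unemployed rises by 3.63; labor force unchanged → E = 100.11, U = 8.44, labor force = 108.55 million.
After the second change, unemployed falls and employed rises by 2.15; labor force unchanged → E = 102.26, U = 6.29, labor force = 108.55 million.
New unemployment rate = 6.29 / 108.55 = 5.79%.
Change = 5.79% − 4.43% = +1.36 percentage points.

The unemployment rate changes by +1.36 percentage points.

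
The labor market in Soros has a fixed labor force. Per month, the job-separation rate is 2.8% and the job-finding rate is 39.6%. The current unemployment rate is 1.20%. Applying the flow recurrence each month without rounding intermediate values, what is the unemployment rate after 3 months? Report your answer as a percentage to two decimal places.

With a fixed labor force, u_{t+1} = u_t + s·(1−u_t) − f·u_t = u_t·(1−s−f) + s.
Here 1−s−f = 0.576 and s = 0.028.
u_1 = 0.012000 × 0.576 + 0.028 = 0.034912.
u_2 = 0.034912 × 0.576 + 0.028 = 0.048109.
u_3 = 0.048109 × 0.576 + 0.028 = 0.055711.

Unemployment rate after three months ≈ 5.57%.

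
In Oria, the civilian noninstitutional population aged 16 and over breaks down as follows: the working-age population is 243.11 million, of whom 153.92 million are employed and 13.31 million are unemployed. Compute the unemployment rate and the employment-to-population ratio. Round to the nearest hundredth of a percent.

Unemployment rate ≈ 7.96%; employment-population ratio ≈ 63.31%.

Labor force = employed + unemployed = 153.92 + 13.31 = 167.23 million.
Unemployment rate = 13.31 / 167.23 = 7.96%.
Employment-population ratio = 153.92 / 243.11 = 63.31%.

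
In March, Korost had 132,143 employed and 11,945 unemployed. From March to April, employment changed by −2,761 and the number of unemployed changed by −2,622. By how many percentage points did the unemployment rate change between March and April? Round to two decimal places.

The unemployment rate changed by −1.57 percentage points.

March: labor force = 132,143 + 11,945 = 144,088; u = 11,945/144,088 = 8.29%.
April: labor force = 129,382 + 9,323 = 138,705; u = 9,323/138,705 = 6.72%.
Change = 6.72% − 8.29% = −1.57 pp.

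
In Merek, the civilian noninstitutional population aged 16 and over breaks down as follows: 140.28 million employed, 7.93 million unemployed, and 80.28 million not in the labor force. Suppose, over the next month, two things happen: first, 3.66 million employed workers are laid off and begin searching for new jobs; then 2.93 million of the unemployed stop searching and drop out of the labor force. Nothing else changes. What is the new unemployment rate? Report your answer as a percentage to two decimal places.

Initially, labor force = 140.28 + 7.93 = 148.21 million, so u = 7.93/148.21 = 5.35%.
After the first change, employed falls and unemployed rises by 3.66; labor force unchanged → E = 136.62, U = 11.59, labor force = 148.21 million.
After the second change, unemployed and labor force both fall by 2.93 → E = 136.62, U = 8.66, labor force = 145.28 million.
New unemployment rate = 8.66 / 145.28 = 5.96%.

New unemployment rate ≈ 5.96%.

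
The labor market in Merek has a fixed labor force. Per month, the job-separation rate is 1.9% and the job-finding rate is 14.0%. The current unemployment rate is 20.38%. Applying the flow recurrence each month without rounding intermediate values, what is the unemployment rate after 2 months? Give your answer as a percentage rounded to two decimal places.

Unemployment rate after two months ≈ 17.91%.

With a fixed labor force, u_{t+1} = u_t + s·(1−u_t) − f·u_t = u_t·(1−s−f) + s.
Here 1−s−f = 0.841 and s = 0.019.
u_1 = 0.203800 × 0.841 + 0.019 = 0.190396.
u_2 = 0.190396 × 0.841 + 0.019 = 0.179123.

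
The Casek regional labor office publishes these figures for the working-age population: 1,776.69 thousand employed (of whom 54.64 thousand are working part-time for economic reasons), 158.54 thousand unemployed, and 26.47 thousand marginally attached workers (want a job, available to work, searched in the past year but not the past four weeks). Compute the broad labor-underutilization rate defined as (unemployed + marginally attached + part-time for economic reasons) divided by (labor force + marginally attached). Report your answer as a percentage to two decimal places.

Labor force = 1,776.69 + 158.54 = 1,935.23 thousand.
Numerator = 158.54 + 26.47 + 54.64 = 239.65 thousand.
Denominator = 1,935.23 + 26.47 = 1,961.70 thousand.
Broad rate = 239.65 / 1,961.70 = 12.22%.

Broad underutilization rate ≈ 12.22%.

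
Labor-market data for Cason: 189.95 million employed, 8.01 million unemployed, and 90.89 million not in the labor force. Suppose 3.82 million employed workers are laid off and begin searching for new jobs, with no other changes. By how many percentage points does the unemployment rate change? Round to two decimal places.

The unemployment rate changes by +1.93 percentage points.

Initially, labor force = 189.95 + 8.01 = 197.96 million, so u = 8.01/197.96 = 4.05%.
After the change, employed falls and unemployed rises by 3.82; labor force unchanged → E = 186.13, U = 11.83, labor force = 197.96 million.
New unemployment rate = 11.83 / 197.96 = 5.98%.
Change = 5.98% − 4.05% = +1.93 percentage points.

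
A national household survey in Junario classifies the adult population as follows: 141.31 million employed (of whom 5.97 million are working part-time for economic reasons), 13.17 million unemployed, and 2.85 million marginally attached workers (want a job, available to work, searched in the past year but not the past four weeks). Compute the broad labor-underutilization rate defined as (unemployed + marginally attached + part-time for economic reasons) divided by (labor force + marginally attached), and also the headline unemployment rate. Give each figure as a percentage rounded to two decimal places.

Broad underutilization rate ≈ 13.98%; headline unemployment rate ≈ 8.53%.

Labor force = 141.31 + 13.17 = 154.48 million.
Numerator = 13.17 + 2.85 + 5.97 = 21.99 million.
Denominator = 154.48 + 2.85 = 157.33 million.
Broad rate = 21.99 / 157.33 = 13.98%.
Headline unemployment rate = 13.17 / 154.48 = 8.53%.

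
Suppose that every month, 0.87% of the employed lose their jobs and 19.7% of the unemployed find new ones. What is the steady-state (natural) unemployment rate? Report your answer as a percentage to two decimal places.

Steady-state unemployment rate ≈ 4.23%.

At steady state the flows balance: s·E = f·U, so U/(E+U) = s/(s+f).
u* = 0.87 / (0.87 + 19.7) = 0.87 / 20.57 = 4.23%.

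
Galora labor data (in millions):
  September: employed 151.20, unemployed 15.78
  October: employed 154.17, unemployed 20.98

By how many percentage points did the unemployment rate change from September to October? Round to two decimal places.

September: labor force = 151.20 + 15.78 = 166.98; u = 15.78/166.98 = 9.45%.
October: labor force = 154.17 + 20.98 = 175.15; u = 20.98/175.15 = 11.98%.
Change = 11.98% − 9.45% = +2.53 pp.

The unemployment rate changed by +2.53 percentage points.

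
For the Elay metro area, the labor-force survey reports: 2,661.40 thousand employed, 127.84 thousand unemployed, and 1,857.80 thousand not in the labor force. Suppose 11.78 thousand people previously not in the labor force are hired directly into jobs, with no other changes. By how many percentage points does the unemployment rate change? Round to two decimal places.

Initially, labor force = 2,661.40 + 127.84 = 2,789.24 thousand, so u = 127.84/2,789.24 = 4.58%.
After the change, employed and labor force both rise by 11.78; unemployed unchanged → E = 2,673.18, U = 127.84, labor force = 2,801.02 thousand.
New unemployment rate = 127.84 / 2,801.02 = 4.56%.
Change = 4.56% − 4.58% = −0.02 percentage points.

The unemployment rate changes by −0.02 percentage points.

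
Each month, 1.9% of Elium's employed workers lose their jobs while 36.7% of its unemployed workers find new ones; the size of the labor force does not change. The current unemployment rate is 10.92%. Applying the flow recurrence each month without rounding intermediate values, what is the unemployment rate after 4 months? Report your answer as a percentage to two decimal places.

With a fixed labor force, u_{t+1} = u_t + s·(1−u_t) − f·u_t = u_t·(1−s−f) + s.
Here 1−s−f = 0.614 and s = 0.019.
u_1 = 0.109200 × 0.614 + 0.019 = 0.086049.
u_2 = 0.086049 × 0.614 + 0.019 = 0.071834.
u_3 = 0.071834 × 0.614 + 0.019 = 0.063106.
u_4 = 0.063106 × 0.614 + 0.019 = 0.057747.

Unemployment rate after four months ≈ 5.77%.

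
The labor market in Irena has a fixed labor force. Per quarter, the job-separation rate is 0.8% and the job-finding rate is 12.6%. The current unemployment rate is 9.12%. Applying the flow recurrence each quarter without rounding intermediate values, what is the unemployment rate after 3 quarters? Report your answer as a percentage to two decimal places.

With a fixed labor force, u_{t+1} = u_t + s·(1−u_t) − f·u_t = u_t·(1−s−f) + s.
Here 1−s−f = 0.866 and s = 0.008.
u_1 = 0.091200 × 0.866 + 0.008 = 0.086979.
u_2 = 0.086979 × 0.866 + 0.008 = 0.083324.
u_3 = 0.083324 × 0.866 + 0.008 = 0.080159.

Unemployment rate after three quarters ≈ 8.02%.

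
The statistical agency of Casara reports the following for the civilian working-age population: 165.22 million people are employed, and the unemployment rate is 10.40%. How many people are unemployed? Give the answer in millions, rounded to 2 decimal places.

Let U be the number unemployed. The labor force is E + U, and U/(E+U) = 0.1040.
So U = 0.1040 × 165.22 / (1 − 0.1040) = 17.1829 / 0.8960 ≈ 19.18 million.

About 19.18 million are unemployed.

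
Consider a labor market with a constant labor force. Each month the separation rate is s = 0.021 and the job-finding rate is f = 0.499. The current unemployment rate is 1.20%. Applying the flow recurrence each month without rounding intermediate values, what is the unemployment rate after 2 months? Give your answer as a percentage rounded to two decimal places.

Unemployment rate after two months ≈ 3.38%.

With a fixed labor force, u_{t+1} = u_t + s·(1−u_t) − f·u_t = u_t·(1−s−f) + s.
Here 1−s−f = 0.480 and s = 0.021.
u_1 = 0.012000 × 0.480 + 0.021 = 0.026760.
u_2 = 0.026760 × 0.480 + 0.021 = 0.033845.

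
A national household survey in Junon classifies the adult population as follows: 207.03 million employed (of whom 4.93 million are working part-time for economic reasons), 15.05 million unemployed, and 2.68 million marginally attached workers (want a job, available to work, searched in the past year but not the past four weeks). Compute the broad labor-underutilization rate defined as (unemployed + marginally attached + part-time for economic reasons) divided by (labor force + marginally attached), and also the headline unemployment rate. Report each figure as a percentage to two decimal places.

Broad underutilization rate ≈ 10.08%; headline unemployment rate ≈ 6.78%.

Labor force = 207.03 + 15.05 = 222.08 million.
Numerator = 15.05 + 2.68 + 4.93 = 22.66 million.
Denominator = 222.08 + 2.68 = 224.76 million.
Broad rate = 22.66 / 224.76 = 10.08%.
Headline unemployment rate = 15.05 / 222.08 = 6.78%.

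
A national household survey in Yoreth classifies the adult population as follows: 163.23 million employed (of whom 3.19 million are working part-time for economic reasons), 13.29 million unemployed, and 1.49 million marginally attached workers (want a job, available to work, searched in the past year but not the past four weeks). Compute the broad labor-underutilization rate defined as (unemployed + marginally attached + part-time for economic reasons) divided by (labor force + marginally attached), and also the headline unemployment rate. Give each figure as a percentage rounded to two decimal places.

Broad underutilization rate ≈ 10.09%; headline unemployment rate ≈ 7.53%.

Labor force = 163.23 + 13.29 = 176.52 million.
Numerator = 13.29 + 1.49 + 3.19 = 17.97 million.
Denominator = 176.52 + 1.49 = 178.01 million.
Broad rate = 17.97 / 178.01 = 10.09%.
Headline unemployment rate = 13.29 / 176.52 = 7.53%.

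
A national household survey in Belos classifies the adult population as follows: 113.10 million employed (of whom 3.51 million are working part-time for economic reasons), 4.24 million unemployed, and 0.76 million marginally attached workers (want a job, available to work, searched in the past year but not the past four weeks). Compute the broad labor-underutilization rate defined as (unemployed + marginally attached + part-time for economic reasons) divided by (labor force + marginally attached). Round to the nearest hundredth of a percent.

Labor force = 113.10 + 4.24 = 117.34 million.
Numerator = 4.24 + 0.76 + 3.51 = 8.51 million.
Denominator = 117.34 + 0.76 = 118.10 million.
Broad rate = 8.51 / 118.10 = 7.21%.

Broad underutilization rate ≈ 7.21%.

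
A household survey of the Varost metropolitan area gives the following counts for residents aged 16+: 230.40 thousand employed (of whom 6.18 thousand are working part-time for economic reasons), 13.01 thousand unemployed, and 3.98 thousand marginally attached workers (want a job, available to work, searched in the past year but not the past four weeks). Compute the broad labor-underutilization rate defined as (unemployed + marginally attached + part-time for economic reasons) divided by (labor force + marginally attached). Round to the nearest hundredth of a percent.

Labor force = 230.40 + 13.01 = 243.41 thousand.
Numerator = 13.01 + 3.98 + 6.18 = 23.17 thousand.
Denominator = 243.41 + 3.98 = 247.39 thousand.
Broad rate = 23.17 / 247.39 = 9.37%.

Broad underutilization rate ≈ 9.37%.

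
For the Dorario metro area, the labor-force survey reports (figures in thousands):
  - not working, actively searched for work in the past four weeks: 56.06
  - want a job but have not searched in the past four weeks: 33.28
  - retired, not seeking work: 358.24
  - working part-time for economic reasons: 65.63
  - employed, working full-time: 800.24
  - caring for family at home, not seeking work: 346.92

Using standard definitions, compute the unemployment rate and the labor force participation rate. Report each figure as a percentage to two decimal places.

Employed = 65.63 + 800.24 = 865.87 thousand (anyone who worked, including part-time for economic reasons, counts as employed).
Unemployed = 56.06 thousand.
Labor force = 865.87 + 56.06 = 921.93 thousand.
Not in labor force = 33.28 + 358.24 + 346.92 = 738.44 thousand (those not working and not actively searching are outside the labor force — including those who want a job but have given up searching).
Civilian working-age population = 921.93 + 738.44 = 1,660.37 thousand.
Unemployment rate = 56.06 / 921.93 = 6.08%.
Labor force participation rate = 921.93 / 1,660.37 = 55.53%.

Unemployment rate ≈ 6.08%; labor force participation rate ≈ 55.53%.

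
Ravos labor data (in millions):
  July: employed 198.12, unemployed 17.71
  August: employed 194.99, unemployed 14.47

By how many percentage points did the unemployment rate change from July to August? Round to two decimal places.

The unemployment rate changed by −1.30 percentage points.

July: labor force = 198.12 + 17.71 = 215.83; u = 17.71/215.83 = 8.21%.
August: labor force = 194.99 + 14.47 = 209.46; u = 14.47/209.46 = 6.91%.
Change = 6.91% − 8.21% = −1.30 pp.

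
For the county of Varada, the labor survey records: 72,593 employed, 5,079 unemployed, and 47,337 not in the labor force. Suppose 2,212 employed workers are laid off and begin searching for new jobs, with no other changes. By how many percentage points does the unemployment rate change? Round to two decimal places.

Initially, labor force = 72,593 + 5,079 = 77,672, so u = 5,079/77,672 = 6.54%.
After the change, employed falls and unemployed rises by 2,212; labor force unchanged → E = 70,381, U = 7,291, labor force = 77,672.
New unemployment rate = 7,291 / 77,672 = 9.39%.
Change = 9.39% − 6.54% = +2.85 percentage points.

The unemployment rate changes by +2.85 percentage points.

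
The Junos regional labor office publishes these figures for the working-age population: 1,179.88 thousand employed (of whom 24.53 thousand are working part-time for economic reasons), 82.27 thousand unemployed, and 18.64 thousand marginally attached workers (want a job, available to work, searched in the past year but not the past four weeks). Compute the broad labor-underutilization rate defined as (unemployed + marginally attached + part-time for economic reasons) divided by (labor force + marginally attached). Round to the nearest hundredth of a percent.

Broad underutilization rate ≈ 9.79%.

Labor force = 1,179.88 + 82.27 = 1,262.15 thousand.
Numerator = 82.27 + 18.64 + 24.53 = 125.44 thousand.
Denominator = 1,262.15 + 18.64 = 1,280.79 thousand.
Broad rate = 125.44 / 1,280.79 = 9.79%.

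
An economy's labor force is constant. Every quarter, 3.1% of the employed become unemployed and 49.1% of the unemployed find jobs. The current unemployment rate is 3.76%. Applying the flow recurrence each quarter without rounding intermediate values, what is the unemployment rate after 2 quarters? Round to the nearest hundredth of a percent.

With a fixed labor force, u_{t+1} = u_t + s·(1−u_t) − f·u_t = u_t·(1−s−f) + s.
Here 1−s−f = 0.478 and s = 0.031.
u_1 = 0.037600 × 0.478 + 0.031 = 0.048973.
u_2 = 0.048973 × 0.478 + 0.031 = 0.054409.

Unemployment rate after two quarters ≈ 5.44%.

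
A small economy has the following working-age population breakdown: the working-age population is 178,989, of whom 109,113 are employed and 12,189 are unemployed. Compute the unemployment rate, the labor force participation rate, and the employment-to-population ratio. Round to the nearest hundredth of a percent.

Unemployment rate ≈ 10.05%; labor force participation rate ≈ 67.77%; employment-population ratio ≈ 60.96%.

Labor force = employed + unemployed = 109,113 + 12,189 = 121,302.
Unemployment rate = 12,189 / 121,302 = 10.05%.
Labor force participation rate = 121,302 / 178,989 = 67.77%.
Employment-population ratio = 109,113 / 178,989 = 60.96%.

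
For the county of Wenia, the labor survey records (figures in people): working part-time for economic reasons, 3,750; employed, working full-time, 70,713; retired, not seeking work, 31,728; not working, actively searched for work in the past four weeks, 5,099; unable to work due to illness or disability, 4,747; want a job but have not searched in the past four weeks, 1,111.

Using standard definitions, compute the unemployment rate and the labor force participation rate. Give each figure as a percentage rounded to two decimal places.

Employed = 3,750 + 70,713 = 74,463 (anyone who worked, including part-time for economic reasons, counts as employed).
Unemployed = 5,099.
Labor force = 74,463 + 5,099 = 79,562.
Not in labor force = 31,728 + 4,747 + 1,111 = 37,586 (those not working and not actively searching are outside the labor force — including those who want a job but have given up searching).
Civilian working-age population = 79,562 + 37,586 = 117,148.
Unemployment rate = 5,099 / 79,562 = 6.41%.
Labor force participation rate = 79,562 / 117,148 = 67.92%.

Unemployment rate ≈ 6.41%; labor force participation rate ≈ 67.92%.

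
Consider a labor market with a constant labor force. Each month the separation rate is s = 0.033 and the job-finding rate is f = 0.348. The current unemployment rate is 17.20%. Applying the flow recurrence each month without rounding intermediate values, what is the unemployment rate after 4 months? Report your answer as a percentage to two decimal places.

With a fixed labor force, u_{t+1} = u_t + s·(1−u_t) − f·u_t = u_t·(1−s−f) + s.
Here 1−s−f = 0.619 and s = 0.033.
u_1 = 0.172000 × 0.619 + 0.033 = 0.139468.
u_2 = 0.139468 × 0.619 + 0.033 = 0.119331.
u_3 = 0.119331 × 0.619 + 0.033 = 0.106866.
u_4 = 0.106866 × 0.619 + 0.033 = 0.099150.

Unemployment rate after four months ≈ 9.91%.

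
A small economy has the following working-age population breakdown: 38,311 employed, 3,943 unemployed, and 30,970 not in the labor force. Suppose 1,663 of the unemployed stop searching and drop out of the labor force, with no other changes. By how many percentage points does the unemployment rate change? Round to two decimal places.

The unemployment rate changes by −3.71 percentage points.

Initially, labor force = 38,311 + 3,943 = 42,254, so u = 3,943/42,254 = 9.33%.
After the change, unemployed and labor force both fall by 1,663 → E = 38,311, U = 2,280, labor force = 40,591.
New unemployment rate = 2,280 / 40,591 = 5.62%.
Change = 5.62% − 9.33% = −3.71 percentage points.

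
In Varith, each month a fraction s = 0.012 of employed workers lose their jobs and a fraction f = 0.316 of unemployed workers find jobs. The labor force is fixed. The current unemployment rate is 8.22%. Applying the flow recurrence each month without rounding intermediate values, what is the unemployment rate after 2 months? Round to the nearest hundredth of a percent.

With a fixed labor force, u_{t+1} = u_t + s·(1−u_t) − f·u_t = u_t·(1−s−f) + s.
Here 1−s−f = 0.672 and s = 0.012.
u_1 = 0.082200 × 0.672 + 0.012 = 0.067238.
u_2 = 0.067238 × 0.672 + 0.012 = 0.057184.

Unemployment rate after two months ≈ 5.72%.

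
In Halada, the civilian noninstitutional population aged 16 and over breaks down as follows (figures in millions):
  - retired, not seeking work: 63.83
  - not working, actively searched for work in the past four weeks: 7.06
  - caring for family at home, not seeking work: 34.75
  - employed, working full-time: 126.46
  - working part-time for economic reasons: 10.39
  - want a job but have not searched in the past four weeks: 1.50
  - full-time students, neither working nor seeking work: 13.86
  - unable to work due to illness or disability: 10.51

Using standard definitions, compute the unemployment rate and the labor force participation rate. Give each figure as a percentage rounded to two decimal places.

Unemployment rate ≈ 4.91%; labor force participation rate ≈ 53.63%.

Employed = 126.46 + 10.39 = 136.85 million (anyone who worked, including part-time for economic reasons, counts as employed).
Unemployed = 7.06 million.
Labor force = 136.85 + 7.06 = 143.91 million.
Not in labor force = 63.83 + 34.75 + 1.50 + 13.86 + 10.51 = 124.45 million (those not working and not actively searching are outside the labor force — including those who want a job but have given up searching).
Civilian working-age population = 143.91 + 124.45 = 268.36 million.
Unemployment rate = 7.06 / 143.91 = 4.91%.
Labor force participation rate = 143.91 / 268.36 = 53.63%.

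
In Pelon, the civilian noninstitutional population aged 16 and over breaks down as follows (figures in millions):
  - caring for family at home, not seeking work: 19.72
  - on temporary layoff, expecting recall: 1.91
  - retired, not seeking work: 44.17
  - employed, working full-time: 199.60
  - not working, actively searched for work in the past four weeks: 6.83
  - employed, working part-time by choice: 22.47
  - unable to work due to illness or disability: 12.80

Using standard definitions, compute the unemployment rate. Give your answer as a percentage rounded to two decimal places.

Unemployment rate ≈ 3.79%.

Employed = 199.60 + 22.47 = 222.07 million.
Unemployed = 1.91 + 6.83 = 8.74 million (jobless and actively searching, or on temporary layoff).
Labor force = 222.07 + 8.74 = 230.81 million.
Unemployment rate = 8.74 / 230.81 = 3.79%.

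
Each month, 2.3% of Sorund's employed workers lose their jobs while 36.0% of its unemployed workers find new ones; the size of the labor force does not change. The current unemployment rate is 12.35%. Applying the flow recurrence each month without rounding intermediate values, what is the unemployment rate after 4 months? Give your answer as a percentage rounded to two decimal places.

With a fixed labor force, u_{t+1} = u_t + s·(1−u_t) − f·u_t = u_t·(1−s−f) + s.
Here 1−s−f = 0.617 and s = 0.023.
u_1 = 0.123500 × 0.617 + 0.023 = 0.099199.
u_2 = 0.099199 × 0.617 + 0.023 = 0.084206.
u_3 = 0.084206 × 0.617 + 0.023 = 0.074955.
u_4 = 0.074955 × 0.617 + 0.023 = 0.069247.

Unemployment rate after four months ≈ 6.92%.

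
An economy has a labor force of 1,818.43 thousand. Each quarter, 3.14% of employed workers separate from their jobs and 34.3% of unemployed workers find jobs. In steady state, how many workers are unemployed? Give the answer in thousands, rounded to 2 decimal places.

Steady-state unemployment rate u* = s/(s+f) = 3.14/(3.14+34.3) = 0.083868.
Unemployed = u* × labor force = 0.083868 × 1,818.43 ≈ 152.51 thousand.

About 152.51 thousand are unemployed in steady state.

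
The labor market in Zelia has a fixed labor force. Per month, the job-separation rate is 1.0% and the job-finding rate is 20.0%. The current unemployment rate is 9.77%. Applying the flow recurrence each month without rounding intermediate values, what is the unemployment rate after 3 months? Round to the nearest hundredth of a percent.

Unemployment rate after three months ≈ 7.23%.

With a fixed labor force, u_{t+1} = u_t + s·(1−u_t) − f·u_t = u_t·(1−s−f) + s.
Here 1−s−f = 0.790 and s = 0.010.
u_1 = 0.097700 × 0.790 + 0.010 = 0.087183.
u_2 = 0.087183 × 0.790 + 0.010 = 0.078875.
u_3 = 0.078875 × 0.790 + 0.010 = 0.072311.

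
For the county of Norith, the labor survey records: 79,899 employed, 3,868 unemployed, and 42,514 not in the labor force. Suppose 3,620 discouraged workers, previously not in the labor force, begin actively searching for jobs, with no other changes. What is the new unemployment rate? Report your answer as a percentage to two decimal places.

New unemployment rate ≈ 8.57%.

Initially, labor force = 79,899 + 3,868 = 83,767, so u = 3,868/83,767 = 4.62%.
After the change, unemployed and labor force both rise by 3,620 → E = 79,899, U = 7,488, labor force = 87,387.
New unemployment rate = 7,488 / 87,387 = 8.57%.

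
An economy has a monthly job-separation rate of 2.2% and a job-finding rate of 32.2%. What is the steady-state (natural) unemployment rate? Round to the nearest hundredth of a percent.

Steady-state unemployment rate ≈ 6.40%.

At steady state the flows balance: s·E = f·U, so U/(E+U) = s/(s+f).
u* = 2.2 / (2.2 + 32.2) = 2.2 / 34.40 = 6.40%.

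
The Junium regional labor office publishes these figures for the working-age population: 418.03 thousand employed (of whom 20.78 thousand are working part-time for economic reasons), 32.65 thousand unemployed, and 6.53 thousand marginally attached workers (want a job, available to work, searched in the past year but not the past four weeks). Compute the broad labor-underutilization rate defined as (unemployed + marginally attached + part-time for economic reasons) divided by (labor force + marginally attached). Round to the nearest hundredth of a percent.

Labor force = 418.03 + 32.65 = 450.68 thousand.
Numerator = 32.65 + 6.53 + 20.78 = 59.96 thousand.
Denominator = 450.68 + 6.53 = 457.21 thousand.
Broad rate = 59.96 / 457.21 = 13.11%.

Broad underutilization rate ≈ 13.11%.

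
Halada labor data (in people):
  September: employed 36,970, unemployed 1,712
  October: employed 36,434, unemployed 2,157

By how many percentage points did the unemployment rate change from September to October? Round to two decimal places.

The unemployment rate changed by +1.16 percentage points.

September: labor force = 36,970 + 1,712 = 38,682; u = 1,712/38,682 = 4.43%.
October: labor force = 36,434 + 2,157 = 38,591; u = 2,157/38,591 = 5.59%.
Change = 5.59% − 4.43% = +1.16 pp.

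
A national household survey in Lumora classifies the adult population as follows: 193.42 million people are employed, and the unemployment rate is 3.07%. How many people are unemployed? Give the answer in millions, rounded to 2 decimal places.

About 6.13 million are unemployed.

Let U be the number unemployed. The labor force is E + U, and U/(E+U) = 0.0307.
So U = 0.0307 × 193.42 / (1 − 0.0307) = 5.9380 / 0.9693 ≈ 6.13 million.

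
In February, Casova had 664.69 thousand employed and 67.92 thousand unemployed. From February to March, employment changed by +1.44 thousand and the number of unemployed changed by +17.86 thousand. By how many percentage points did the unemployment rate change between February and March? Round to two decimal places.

The unemployment rate changed by +2.14 percentage points.

February: labor force = 664.69 + 67.92 = 732.61; u = 67.92/732.61 = 9.27%.
March: labor force = 666.13 + 85.78 = 751.91; u = 85.78/751.91 = 11.41%.
Change = 11.41% − 9.27% = +2.14 pp.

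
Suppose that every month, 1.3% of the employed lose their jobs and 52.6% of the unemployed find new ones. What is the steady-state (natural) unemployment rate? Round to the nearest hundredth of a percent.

At steady state the flows balance: s·E = f·U, so U/(E+U) = s/(s+f).
u* = 1.3 / (1.3 + 52.6) = 1.3 / 53.90 = 2.41%.

Steady-state unemployment rate ≈ 2.41%.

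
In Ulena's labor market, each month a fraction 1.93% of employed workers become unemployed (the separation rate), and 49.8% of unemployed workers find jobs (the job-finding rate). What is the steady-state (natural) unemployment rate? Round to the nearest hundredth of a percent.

At steady state the flows balance: s·E = f·U, so U/(E+U) = s/(s+f).
u* = 1.93 / (1.93 + 49.8) = 1.93 / 51.73 = 3.73%.

Steady-state unemployment rate ≈ 3.73%.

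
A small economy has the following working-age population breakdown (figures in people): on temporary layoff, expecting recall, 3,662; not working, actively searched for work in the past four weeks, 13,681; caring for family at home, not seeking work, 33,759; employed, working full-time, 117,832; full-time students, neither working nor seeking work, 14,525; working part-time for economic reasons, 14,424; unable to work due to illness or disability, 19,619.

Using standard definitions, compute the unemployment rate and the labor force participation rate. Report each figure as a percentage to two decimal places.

Unemployment rate ≈ 11.59%; labor force participation rate ≈ 68.78%.

Employed = 117,832 + 14,424 = 132,256 (anyone who worked, including part-time for economic reasons, counts as employed).
Unemployed = 3,662 + 13,681 = 17,343 (jobless and actively searching, or on temporary layoff).
Labor force = 132,256 + 17,343 = 149,599.
Not in labor force = 33,759 + 14,525 + 19,619 = 67,903 (those not working and not actively searching are outside the labor force).
Civilian working-age population = 149,599 + 67,903 = 217,502.
Unemployment rate = 17,343 / 149,599 = 11.59%.
Labor force participation rate = 149,599 / 217,502 = 68.78%.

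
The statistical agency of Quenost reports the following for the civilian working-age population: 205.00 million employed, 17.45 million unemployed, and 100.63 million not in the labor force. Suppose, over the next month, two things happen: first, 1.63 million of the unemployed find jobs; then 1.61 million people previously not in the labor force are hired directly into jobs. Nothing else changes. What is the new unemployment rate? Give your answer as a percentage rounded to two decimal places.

New unemployment rate ≈ 7.06%.

Initially, labor force = 205.00 + 17.45 = 222.45 million, so u = 17.45/222.45 = 7.84%.
After the first change, unemployed falls and employed rises by 1.63; labor force unchanged → E = 206.63, U = 15.82, labor force = 222.45 million.
After the second change, employed and labor force both rise by 1.61; unemployed unchanged → E = 208.24, U = 15.82, labor force = 224.06 million.
New unemployment rate = 15.82 / 224.06 = 7.06%.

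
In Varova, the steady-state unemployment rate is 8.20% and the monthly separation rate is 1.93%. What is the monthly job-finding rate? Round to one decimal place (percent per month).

From u* = s/(s+f): f = s·(1−u)/u.
f = 1.93 × (1 − 0.0820) / 0.0820 = 1.7717 / 0.0820 ≈ 21.6% per month.

Job-finding rate ≈ 21.6% per month.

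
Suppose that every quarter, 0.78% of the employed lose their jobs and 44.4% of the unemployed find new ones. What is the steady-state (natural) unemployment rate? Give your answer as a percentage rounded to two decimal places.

At steady state the flows balance: s·E = f·U, so U/(E+U) = s/(s+f).
u* = 0.78 / (0.78 + 44.4) = 0.78 / 45.18 = 1.73%.

Steady-state unemployment rate ≈ 1.73%.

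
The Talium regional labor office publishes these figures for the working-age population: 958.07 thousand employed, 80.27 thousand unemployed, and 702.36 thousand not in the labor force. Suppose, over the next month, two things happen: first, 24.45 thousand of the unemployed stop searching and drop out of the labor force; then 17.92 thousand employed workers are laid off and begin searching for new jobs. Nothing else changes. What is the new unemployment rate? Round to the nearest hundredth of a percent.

New unemployment rate ≈ 7.27%.

Initially, labor force = 958.07 + 80.27 = 1,038.34 thousand, so u = 80.27/1,038.34 = 7.73%.
After the first change, unemployed and labor force both fall by 24.45 → E = 958.07, U = 55.82, labor force = 1,013.89 thousand.
After the second change, employed falls and unemployed rises by 17.92; labor force unchanged → E = 940.15, U = 73.74, labor force = 1,013.89 thousand.
New unemployment rate = 73.74 / 1,013.89 = 7.27%.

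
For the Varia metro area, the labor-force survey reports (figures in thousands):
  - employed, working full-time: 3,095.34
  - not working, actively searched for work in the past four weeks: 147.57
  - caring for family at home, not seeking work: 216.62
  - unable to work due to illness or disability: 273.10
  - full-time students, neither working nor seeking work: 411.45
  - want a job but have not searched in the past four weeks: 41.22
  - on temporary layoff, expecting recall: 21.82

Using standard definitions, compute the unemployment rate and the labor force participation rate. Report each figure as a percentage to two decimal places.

Unemployment rate ≈ 5.19%; labor force participation rate ≈ 77.60%.

Employed = 3,095.34 thousand.
Unemployed = 147.57 + 21.82 = 169.39 thousand (jobless and actively searching, or on temporary layoff).
Labor force = 3,095.34 + 169.39 = 3,264.73 thousand.
Not in labor force = 216.62 + 273.10 + 411.45 + 41.22 = 942.39 thousand (those not working and not actively searching are outside the labor force — including those who want a job but have given up searching).
Civilian working-age population = 3,264.73 + 942.39 = 4,207.12 thousand.
Unemployment rate = 169.39 / 3,264.73 = 5.19%.
Labor force participation rate = 3,264.73 / 4,207.12 = 77.60%.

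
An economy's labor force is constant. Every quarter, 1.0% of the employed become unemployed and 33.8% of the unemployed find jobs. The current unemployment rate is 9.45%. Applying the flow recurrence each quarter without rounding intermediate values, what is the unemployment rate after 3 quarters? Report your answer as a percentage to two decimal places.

Unemployment rate after three quarters ≈ 4.70%.

With a fixed labor force, u_{t+1} = u_t + s·(1−u_t) − f·u_t = u_t·(1−s−f) + s.
Here 1−s−f = 0.652 and s = 0.010.
u_1 = 0.094500 × 0.652 + 0.010 = 0.071614.
u_2 = 0.071614 × 0.652 + 0.010 = 0.056692.
u_3 = 0.056692 × 0.652 + 0.010 = 0.046963.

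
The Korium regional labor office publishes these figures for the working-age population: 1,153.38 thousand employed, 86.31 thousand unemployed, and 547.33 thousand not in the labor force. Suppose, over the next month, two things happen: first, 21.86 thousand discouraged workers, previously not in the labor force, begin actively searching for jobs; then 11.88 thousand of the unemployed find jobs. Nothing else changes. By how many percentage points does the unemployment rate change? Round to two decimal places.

The unemployment rate changes by +0.67 percentage points.

Initially, labor force = 1,153.38 + 86.31 = 1,239.69 thousand, so u = 86.31/1,239.69 = 6.96%.
After the first change, unemployed and labor force both rise by 21.86 → E = 1,153.38, U = 108.17, labor force = 1,261.55 thousand.
After the second change, unemployed falls and employed rises by 11.88; labor force unchanged → E = 1,165.26, U = 96.29, labor force = 1,261.55 thousand.
New unemployment rate = 96.29 / 1,261.55 = 7.63%.
Change = 7.63% − 6.96% = +0.67 percentage points.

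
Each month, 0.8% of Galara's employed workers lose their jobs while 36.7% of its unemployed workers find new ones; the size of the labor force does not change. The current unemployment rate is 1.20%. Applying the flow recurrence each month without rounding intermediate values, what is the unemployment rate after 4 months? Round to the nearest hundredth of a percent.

With a fixed labor force, u_{t+1} = u_t + s·(1−u_t) − f·u_t = u_t·(1−s−f) + s.
Here 1−s−f = 0.625 and s = 0.008.
u_1 = 0.012000 × 0.625 + 0.008 = 0.015500.
u_2 = 0.015500 × 0.625 + 0.008 = 0.017688.
u_3 = 0.017688 × 0.625 + 0.008 = 0.019055.
u_4 = 0.019055 × 0.625 + 0.008 = 0.019909.

Unemployment rate after four months ≈ 1.99%.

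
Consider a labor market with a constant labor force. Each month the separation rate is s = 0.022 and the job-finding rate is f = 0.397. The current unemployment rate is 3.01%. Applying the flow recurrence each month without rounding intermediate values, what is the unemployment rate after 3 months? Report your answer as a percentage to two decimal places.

With a fixed labor force, u_{t+1} = u_t + s·(1−u_t) − f·u_t = u_t·(1−s−f) + s.
Here 1−s−f = 0.581 and s = 0.022.
u_1 = 0.030100 × 0.581 + 0.022 = 0.039488.
u_2 = 0.039488 × 0.581 + 0.022 = 0.044943.
u_3 = 0.044943 × 0.581 + 0.022 = 0.048112.

Unemployment rate after three months ≈ 4.81%.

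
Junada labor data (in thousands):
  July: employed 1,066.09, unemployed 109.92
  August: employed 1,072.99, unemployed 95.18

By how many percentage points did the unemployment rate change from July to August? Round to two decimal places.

The unemployment rate changed by −1.20 percentage points.

July: labor force = 1,066.09 + 109.92 = 1,176.01; u = 109.92/1,176.01 = 9.35%.
August: labor force = 1,072.99 + 95.18 = 1,168.17; u = 95.18/1,168.17 = 8.15%.
Change = 8.15% − 9.35% = −1.20 pp.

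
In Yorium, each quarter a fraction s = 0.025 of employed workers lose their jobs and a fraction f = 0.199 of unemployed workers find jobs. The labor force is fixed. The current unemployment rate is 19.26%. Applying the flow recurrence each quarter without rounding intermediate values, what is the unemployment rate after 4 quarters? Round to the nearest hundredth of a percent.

With a fixed labor force, u_{t+1} = u_t + s·(1−u_t) − f·u_t = u_t·(1−s−f) + s.
Here 1−s−f = 0.776 and s = 0.025.
u_1 = 0.192600 × 0.776 + 0.025 = 0.174458.
u_2 = 0.174458 × 0.776 + 0.025 = 0.160379.
u_3 = 0.160379 × 0.776 + 0.025 = 0.149454.
u_4 = 0.149454 × 0.776 + 0.025 = 0.140976.

Unemployment rate after four quarters ≈ 14.10%.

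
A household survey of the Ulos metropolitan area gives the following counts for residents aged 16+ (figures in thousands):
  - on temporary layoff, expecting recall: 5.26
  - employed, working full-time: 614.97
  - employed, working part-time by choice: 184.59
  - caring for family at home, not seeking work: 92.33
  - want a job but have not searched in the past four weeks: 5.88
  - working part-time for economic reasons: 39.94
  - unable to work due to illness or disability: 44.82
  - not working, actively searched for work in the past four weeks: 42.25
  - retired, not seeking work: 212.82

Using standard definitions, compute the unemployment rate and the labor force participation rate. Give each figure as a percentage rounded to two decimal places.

Employed = 614.97 + 184.59 + 39.94 = 839.50 thousand (anyone who worked, including part-time for economic reasons, counts as employed).
Unemployed = 5.26 + 42.25 = 47.51 thousand (jobless and actively searching, or on temporary layoff).
Labor force = 839.50 + 47.51 = 887.01 thousand.
Not in labor force = 92.33 + 5.88 + 44.82 + 212.82 = 355.85 thousand (those not working and not actively searching are outside the labor force — including those who want a job but have given up searching).
Civilian working-age population = 887.01 + 355.85 = 1,242.86 thousand.
Unemployment rate = 47.51 / 887.01 = 5.36%.
Labor force participation rate = 887.01 / 1,242.86 = 71.37%.

Unemployment rate ≈ 5.36%; labor force participation rate ≈ 71.37%.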